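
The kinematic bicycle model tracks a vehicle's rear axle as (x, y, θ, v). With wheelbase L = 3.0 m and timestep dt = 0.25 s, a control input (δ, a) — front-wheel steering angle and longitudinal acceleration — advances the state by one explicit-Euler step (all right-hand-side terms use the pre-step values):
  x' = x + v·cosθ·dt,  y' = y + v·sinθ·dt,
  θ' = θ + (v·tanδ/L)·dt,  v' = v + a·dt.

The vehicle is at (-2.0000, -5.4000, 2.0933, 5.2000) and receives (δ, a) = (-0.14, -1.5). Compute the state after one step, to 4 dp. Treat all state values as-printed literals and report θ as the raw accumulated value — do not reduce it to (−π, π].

x' = -2.0000 + 5.2000·cos(2.0933)·0.25 = -2.6488
y' = -5.4000 + 5.2000·sin(2.0933)·0.25 = -4.2735
θ' = 2.0933 + (5.2000/3.0)·tan(-0.14)·0.25 = 2.0322
v' = 5.2000 − 1.5000·0.25 = 4.8250

(-2.6488, -4.2735, 2.0322, 4.8250)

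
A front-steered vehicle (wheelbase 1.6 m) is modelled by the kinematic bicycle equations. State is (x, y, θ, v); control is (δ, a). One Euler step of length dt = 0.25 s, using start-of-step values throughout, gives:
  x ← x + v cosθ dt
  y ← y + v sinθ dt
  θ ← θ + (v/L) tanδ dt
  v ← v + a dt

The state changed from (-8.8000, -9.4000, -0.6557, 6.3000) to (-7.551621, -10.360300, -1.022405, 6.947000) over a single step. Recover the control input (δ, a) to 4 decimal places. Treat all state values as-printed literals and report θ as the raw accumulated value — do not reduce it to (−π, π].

a = (v'−v)/dt = (0.647000)/0.25 = 2.5880
Δθ = θ'−θ = -0.366705;  (v·dt/L) = 6.3000·0.25/1.6 = 0.984375
tan δ = Δθ·L/(v·dt) = -0.372526  →  δ = -0.3566

δ = -0.3566, a = 2.5880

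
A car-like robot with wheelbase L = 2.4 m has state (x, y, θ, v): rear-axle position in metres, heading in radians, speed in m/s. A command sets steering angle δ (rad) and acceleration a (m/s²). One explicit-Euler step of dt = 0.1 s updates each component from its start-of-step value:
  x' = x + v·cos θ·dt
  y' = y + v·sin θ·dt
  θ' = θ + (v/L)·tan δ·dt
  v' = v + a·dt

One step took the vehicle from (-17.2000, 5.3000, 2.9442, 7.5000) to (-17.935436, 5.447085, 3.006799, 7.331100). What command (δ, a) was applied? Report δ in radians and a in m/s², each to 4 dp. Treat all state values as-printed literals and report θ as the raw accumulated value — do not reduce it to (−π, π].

δ = 0.1977, a = -1.6890

a = (v'−v)/dt = (-0.168900)/0.1 = -1.6890
Δθ = θ'−θ = 0.062599;  (v·dt/L) = 7.5000·0.1/2.4 = 0.312500
tan δ = Δθ·L/(v·dt) = 0.200317  →  δ = 0.1977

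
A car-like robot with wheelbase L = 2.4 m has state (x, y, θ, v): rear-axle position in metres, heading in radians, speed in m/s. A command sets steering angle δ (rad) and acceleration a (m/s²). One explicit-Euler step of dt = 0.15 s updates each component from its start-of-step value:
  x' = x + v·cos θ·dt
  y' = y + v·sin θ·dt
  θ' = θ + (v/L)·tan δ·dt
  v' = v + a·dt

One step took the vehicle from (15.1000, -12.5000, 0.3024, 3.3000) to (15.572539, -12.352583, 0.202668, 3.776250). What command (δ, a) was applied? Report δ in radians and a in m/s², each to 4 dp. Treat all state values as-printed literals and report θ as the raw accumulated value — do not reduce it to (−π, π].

a = (v'−v)/dt = (0.476250)/0.15 = 3.1750
Δθ = θ'−θ = -0.099732;  (v·dt/L) = 3.3000·0.15/2.4 = 0.206250
tan δ = Δθ·L/(v·dt) = -0.483549  →  δ = -0.4504

δ = -0.4504, a = 3.1750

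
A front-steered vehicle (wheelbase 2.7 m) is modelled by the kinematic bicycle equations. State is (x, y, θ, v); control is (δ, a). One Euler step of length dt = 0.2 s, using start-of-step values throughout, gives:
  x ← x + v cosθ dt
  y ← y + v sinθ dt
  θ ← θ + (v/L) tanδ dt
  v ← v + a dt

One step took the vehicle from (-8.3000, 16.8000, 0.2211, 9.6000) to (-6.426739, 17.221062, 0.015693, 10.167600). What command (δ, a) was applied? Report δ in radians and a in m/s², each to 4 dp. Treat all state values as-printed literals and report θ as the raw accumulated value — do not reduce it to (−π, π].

δ = -0.2812, a = 2.8380

a = (v'−v)/dt = (0.567600)/0.2 = 2.8380
Δθ = θ'−θ = -0.205407;  (v·dt/L) = 9.6000·0.2/2.7 = 0.711111
tan δ = Δθ·L/(v·dt) = -0.288854  →  δ = -0.2812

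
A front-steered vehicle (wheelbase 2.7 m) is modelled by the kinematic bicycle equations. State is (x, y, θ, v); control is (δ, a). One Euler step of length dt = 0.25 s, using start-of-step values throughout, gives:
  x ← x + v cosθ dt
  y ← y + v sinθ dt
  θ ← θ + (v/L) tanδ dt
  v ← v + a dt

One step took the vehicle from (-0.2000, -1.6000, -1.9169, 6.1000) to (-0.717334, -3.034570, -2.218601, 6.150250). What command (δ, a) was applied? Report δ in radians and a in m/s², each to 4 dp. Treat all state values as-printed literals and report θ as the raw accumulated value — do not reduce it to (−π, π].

δ = -0.4906, a = 0.2010

a = (v'−v)/dt = (0.050250)/0.25 = 0.2010
Δθ = θ'−θ = -0.301701;  (v·dt/L) = 6.1000·0.25/2.7 = 0.564815
tan δ = Δθ·L/(v·dt) = -0.534159  →  δ = -0.4906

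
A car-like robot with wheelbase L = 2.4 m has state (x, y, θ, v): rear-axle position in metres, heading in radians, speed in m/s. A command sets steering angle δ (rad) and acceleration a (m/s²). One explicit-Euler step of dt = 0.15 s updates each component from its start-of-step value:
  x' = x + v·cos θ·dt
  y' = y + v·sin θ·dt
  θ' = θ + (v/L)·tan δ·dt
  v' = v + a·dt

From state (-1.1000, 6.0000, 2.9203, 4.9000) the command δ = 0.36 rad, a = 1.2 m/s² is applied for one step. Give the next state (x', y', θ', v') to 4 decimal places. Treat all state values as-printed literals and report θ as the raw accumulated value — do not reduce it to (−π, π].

(-1.8171, 6.1613, 3.0356, 5.0800)

x' = -1.1000 + 4.9000·cos(2.9203)·0.15 = -1.8171
y' = 6.0000 + 4.9000·sin(2.9203)·0.15 = 6.1613
θ' = 2.9203 + (4.9000/2.4)·tan(0.36)·0.15 = 3.0356
v' = 4.9000 + 1.2000·0.15 = 5.0800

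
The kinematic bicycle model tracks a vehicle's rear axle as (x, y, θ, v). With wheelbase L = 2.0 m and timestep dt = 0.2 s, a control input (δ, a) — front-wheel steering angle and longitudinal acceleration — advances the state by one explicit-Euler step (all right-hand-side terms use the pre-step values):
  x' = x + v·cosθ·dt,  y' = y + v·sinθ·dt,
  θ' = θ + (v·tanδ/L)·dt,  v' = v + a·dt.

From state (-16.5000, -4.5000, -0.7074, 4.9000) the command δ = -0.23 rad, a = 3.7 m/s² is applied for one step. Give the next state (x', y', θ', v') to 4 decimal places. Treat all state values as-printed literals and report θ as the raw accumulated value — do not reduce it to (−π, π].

x' = -16.5000 + 4.9000·cos(-0.7074)·0.2 = -15.7551
y' = -4.5000 + 4.9000·sin(-0.7074)·0.2 = -5.1369
θ' = -0.7074 + (4.9000/2.0)·tan(-0.23)·0.2 = -0.8221
v' = 4.9000 + 3.7000·0.2 = 5.6400

(-15.7551, -5.1369, -0.8221, 5.6400)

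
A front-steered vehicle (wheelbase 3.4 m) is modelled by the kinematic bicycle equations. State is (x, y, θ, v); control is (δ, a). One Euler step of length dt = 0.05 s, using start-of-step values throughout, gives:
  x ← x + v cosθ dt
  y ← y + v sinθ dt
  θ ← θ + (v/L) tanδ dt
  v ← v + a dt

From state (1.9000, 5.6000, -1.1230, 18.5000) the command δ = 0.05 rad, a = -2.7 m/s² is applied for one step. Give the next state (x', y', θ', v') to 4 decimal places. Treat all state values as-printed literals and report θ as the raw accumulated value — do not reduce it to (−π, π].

x' = 1.9000 + 18.5000·cos(-1.1230)·0.05 = 2.3005
y' = 5.6000 + 18.5000·sin(-1.1230)·0.05 = 4.7662
θ' = -1.1230 + (18.5000/3.4)·tan(0.05)·0.05 = -1.1094
v' = 18.5000 − 2.7000·0.05 = 18.3650

(2.3005, 4.7662, -1.1094, 18.3650)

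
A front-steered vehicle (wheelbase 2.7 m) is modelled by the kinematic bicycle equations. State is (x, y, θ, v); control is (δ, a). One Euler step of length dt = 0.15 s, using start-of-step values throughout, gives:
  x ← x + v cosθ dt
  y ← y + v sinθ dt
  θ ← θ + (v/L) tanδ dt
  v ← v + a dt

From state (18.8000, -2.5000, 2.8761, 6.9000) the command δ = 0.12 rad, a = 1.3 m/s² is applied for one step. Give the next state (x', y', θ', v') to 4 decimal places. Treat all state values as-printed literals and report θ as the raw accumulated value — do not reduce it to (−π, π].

(17.8013, -2.2284, 2.9223, 7.0950)

x' = 18.8000 + 6.9000·cos(2.8761)·0.15 = 17.8013
y' = -2.5000 + 6.9000·sin(2.8761)·0.15 = -2.2284
θ' = 2.8761 + (6.9000/2.7)·tan(0.12)·0.15 = 2.9223
v' = 6.9000 + 1.3000·0.15 = 7.0950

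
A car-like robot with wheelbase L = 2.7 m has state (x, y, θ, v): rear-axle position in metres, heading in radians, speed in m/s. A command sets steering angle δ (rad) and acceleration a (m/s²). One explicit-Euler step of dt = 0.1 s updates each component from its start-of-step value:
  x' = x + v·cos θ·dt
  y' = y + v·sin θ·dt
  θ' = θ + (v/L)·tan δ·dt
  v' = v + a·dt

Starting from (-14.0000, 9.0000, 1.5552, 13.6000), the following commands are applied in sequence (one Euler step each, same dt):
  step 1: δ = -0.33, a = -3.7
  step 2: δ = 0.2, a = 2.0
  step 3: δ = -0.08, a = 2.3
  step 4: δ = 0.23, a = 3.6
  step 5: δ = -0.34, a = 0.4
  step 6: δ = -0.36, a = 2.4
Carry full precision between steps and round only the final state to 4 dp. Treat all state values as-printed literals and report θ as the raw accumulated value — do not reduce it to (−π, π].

(-13.1517, 17.1335, 1.1809, 14.3000)

after step 1 (δ=-0.33, a=-3.7): (-13.978790, 10.359835, 1.382669, 13.230000)
after step 2 (δ=0.2, a=2.0): (-13.731363, 11.659492, 1.481997, 13.430000)
after step 3 (δ=-0.08, a=2.3): (-13.612262, 12.997200, 1.442119, 13.660000)
after step 4 (δ=0.23, a=3.6): (-13.436974, 14.351907, 1.560578, 14.020000)
after step 5 (δ=-0.34, a=0.4): (-13.422648, 15.753834, 1.376897, 14.060000)
after step 6 (δ=-0.36, a=2.4): (-13.151731, 17.133486, 1.180889, 14.300000)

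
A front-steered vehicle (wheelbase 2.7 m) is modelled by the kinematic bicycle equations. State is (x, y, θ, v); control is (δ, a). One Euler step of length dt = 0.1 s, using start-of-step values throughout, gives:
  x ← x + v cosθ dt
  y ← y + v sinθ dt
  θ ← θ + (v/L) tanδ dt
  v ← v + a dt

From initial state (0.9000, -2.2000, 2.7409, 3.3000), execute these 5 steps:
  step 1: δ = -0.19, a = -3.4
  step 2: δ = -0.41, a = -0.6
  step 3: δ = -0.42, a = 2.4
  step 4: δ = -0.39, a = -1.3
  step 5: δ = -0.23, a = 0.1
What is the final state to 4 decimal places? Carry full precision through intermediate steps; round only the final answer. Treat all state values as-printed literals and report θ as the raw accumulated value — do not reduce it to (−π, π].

after step 1 (δ=-0.19, a=-3.4): (0.596139, -2.071281, 2.717394, 2.960000)
after step 2 (δ=-0.41, a=-0.6): (0.326374, -1.949451, 2.669746, 2.900000)
after step 3 (δ=-0.42, a=2.4): (0.068062, -1.817636, 2.621781, 3.140000)
after step 4 (δ=-0.39, a=-1.3): (-0.204463, -1.661667, 2.573976, 3.010000)
after step 5 (δ=-0.23, a=0.1): (-0.458261, -1.499843, 2.547874, 3.020000)

(-0.4583, -1.4998, 2.5479, 3.0200)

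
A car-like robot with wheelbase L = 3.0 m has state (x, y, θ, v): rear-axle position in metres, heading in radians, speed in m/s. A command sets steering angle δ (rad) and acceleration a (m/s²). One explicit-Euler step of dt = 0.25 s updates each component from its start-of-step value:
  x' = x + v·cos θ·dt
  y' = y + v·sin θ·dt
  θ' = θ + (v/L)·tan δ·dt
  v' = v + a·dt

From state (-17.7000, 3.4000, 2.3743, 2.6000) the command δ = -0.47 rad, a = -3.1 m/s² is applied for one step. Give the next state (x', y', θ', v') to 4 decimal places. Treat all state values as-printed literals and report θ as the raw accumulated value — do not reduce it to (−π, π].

(-18.1679, 3.8512, 2.2642, 1.8250)

x' = -17.7000 + 2.6000·cos(2.3743)·0.25 = -18.1679
y' = 3.4000 + 2.6000·sin(2.3743)·0.25 = 3.8512
θ' = 2.3743 + (2.6000/3.0)·tan(-0.47)·0.25 = 2.2642
v' = 2.6000 − 3.1000·0.25 = 1.8250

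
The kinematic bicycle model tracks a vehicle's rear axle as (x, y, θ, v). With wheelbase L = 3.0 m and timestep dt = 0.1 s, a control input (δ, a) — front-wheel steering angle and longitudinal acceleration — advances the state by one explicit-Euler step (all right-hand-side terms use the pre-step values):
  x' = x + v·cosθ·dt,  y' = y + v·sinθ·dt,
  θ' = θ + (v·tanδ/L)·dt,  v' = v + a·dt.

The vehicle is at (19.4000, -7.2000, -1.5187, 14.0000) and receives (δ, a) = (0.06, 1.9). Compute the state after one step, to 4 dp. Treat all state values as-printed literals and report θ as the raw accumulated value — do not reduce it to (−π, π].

(19.4729, -8.5981, -1.4907, 14.1900)

x' = 19.4000 + 14.0000·cos(-1.5187)·0.1 = 19.4729
y' = -7.2000 + 14.0000·sin(-1.5187)·0.1 = -8.5981
θ' = -1.5187 + (14.0000/3.0)·tan(0.06)·0.1 = -1.4907
v' = 14.0000 + 1.9000·0.1 = 14.1900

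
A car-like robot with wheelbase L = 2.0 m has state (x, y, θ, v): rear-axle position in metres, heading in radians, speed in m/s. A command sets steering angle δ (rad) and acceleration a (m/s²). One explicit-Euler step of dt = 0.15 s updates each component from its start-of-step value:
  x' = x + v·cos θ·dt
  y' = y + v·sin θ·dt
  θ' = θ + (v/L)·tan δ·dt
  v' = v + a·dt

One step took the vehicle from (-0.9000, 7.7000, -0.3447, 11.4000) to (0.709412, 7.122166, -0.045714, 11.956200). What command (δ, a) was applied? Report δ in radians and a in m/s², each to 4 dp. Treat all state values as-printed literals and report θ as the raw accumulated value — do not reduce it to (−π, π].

δ = 0.3364, a = 3.7080

a = (v'−v)/dt = (0.556200)/0.15 = 3.7080
Δθ = θ'−θ = 0.298986;  (v·dt/L) = 11.4000·0.15/2.0 = 0.855000
tan δ = Δθ·L/(v·dt) = 0.349691  →  δ = 0.3364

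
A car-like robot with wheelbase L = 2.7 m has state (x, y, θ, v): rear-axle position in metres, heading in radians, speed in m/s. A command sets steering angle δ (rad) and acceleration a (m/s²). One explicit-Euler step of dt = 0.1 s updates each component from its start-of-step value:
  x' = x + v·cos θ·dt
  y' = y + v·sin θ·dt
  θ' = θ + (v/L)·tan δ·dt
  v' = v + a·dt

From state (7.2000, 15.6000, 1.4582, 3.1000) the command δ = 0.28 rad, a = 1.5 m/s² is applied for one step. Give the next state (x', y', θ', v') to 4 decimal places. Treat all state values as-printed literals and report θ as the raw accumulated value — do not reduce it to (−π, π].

x' = 7.2000 + 3.1000·cos(1.4582)·0.1 = 7.2348
y' = 15.6000 + 3.1000·sin(1.4582)·0.1 = 15.9080
θ' = 1.4582 + (3.1000/2.7)·tan(0.28)·0.1 = 1.4912
v' = 3.1000 + 1.5000·0.1 = 3.2500

(7.2348, 15.9080, 1.4912, 3.2500)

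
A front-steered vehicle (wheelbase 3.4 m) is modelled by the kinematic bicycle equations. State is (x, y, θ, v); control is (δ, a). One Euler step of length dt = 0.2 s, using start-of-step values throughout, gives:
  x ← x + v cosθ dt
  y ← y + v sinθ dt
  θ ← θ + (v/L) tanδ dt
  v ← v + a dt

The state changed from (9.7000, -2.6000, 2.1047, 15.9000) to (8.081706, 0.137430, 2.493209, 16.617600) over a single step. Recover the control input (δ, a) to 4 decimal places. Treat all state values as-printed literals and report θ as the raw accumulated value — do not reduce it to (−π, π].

δ = 0.3937, a = 3.5880

a = (v'−v)/dt = (0.717600)/0.2 = 3.5880
Δθ = θ'−θ = 0.388509;  (v·dt/L) = 15.9000·0.2/3.4 = 0.935294
tan δ = Δθ·L/(v·dt) = 0.415387  →  δ = 0.3937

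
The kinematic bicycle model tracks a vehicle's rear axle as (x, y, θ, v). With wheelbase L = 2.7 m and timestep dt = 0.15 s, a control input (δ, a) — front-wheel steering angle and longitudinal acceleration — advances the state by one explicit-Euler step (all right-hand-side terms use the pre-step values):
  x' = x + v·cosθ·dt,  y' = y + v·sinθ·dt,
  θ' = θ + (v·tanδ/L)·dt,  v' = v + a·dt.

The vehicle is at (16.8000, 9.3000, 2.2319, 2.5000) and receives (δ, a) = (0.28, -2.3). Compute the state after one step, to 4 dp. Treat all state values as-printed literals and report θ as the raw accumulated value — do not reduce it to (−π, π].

x' = 16.8000 + 2.5000·cos(2.2319)·0.15 = 16.5698
y' = 9.3000 + 2.5000·sin(2.2319)·0.15 = 9.5960
θ' = 2.2319 + (2.5000/2.7)·tan(0.28)·0.15 = 2.2718
v' = 2.5000 − 2.3000·0.15 = 2.1550

(16.5698, 9.5960, 2.2718, 2.1550)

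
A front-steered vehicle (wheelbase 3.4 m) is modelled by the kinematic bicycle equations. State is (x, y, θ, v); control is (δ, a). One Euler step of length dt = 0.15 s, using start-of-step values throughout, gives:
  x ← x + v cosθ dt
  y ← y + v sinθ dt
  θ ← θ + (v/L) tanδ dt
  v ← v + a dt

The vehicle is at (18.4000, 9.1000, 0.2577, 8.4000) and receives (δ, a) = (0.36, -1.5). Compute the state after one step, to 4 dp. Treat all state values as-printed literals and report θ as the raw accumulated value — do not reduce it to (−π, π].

(19.6184, 9.4211, 0.3972, 8.1750)

x' = 18.4000 + 8.4000·cos(0.2577)·0.15 = 19.6184
y' = 9.1000 + 8.4000·sin(0.2577)·0.15 = 9.4211
θ' = 0.2577 + (8.4000/3.4)·tan(0.36)·0.15 = 0.3972
v' = 8.4000 − 1.5000·0.15 = 8.1750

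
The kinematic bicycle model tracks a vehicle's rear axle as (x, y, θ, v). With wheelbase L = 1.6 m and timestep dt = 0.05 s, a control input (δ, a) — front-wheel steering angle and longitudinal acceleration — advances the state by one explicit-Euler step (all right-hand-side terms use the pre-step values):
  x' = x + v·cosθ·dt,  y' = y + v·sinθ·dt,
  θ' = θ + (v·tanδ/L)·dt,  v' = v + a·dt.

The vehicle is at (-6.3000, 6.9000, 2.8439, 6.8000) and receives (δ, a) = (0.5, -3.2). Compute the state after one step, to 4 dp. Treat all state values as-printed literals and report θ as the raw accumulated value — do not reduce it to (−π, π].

x' = -6.3000 + 6.8000·cos(2.8439)·0.05 = -6.6250
y' = 6.9000 + 6.8000·sin(2.8439)·0.05 = 6.9997
θ' = 2.8439 + (6.8000/1.6)·tan(0.5)·0.05 = 2.9600
v' = 6.8000 − 3.2000·0.05 = 6.6400

(-6.6250, 6.9997, 2.9600, 6.6400)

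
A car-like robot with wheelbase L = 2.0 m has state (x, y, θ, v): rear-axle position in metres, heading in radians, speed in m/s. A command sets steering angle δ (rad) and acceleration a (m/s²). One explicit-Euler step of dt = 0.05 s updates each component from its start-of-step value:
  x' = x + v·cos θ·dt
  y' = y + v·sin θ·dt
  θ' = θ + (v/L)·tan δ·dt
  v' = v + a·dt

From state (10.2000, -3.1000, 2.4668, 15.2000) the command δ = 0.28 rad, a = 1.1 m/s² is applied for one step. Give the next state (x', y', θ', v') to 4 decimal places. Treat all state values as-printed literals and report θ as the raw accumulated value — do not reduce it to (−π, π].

x' = 10.2000 + 15.2000·cos(2.4668)·0.05 = 9.6066
y' = -3.1000 + 15.2000·sin(2.4668)·0.05 = -2.6252
θ' = 2.4668 + (15.2000/2.0)·tan(0.28)·0.05 = 2.5761
v' = 15.2000 + 1.1000·0.05 = 15.2550

(9.6066, -2.6252, 2.5761, 15.2550)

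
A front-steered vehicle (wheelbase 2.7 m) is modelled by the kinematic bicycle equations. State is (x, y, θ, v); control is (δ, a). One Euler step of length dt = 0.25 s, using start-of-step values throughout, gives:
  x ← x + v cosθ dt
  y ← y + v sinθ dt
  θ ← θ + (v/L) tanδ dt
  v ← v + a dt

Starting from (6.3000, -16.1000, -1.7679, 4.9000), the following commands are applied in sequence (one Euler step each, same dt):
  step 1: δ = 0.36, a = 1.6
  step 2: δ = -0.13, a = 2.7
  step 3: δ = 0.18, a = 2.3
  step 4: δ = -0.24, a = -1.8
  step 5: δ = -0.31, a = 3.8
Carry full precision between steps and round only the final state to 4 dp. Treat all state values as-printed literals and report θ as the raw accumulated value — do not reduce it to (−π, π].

after step 1 (δ=0.36, a=1.6): (6.060108, -17.301281, -1.597125, 5.300000)
after step 2 (δ=-0.13, a=2.7): (6.025227, -18.625822, -1.661283, 5.975000)
after step 3 (δ=0.18, a=2.3): (5.890248, -20.113461, -1.560610, 6.550000)
after step 4 (δ=-0.24, a=-1.8): (5.906928, -21.750876, -1.709026, 6.100000)
after step 5 (δ=-0.31, a=3.8): (5.696798, -23.261330, -1.889952, 7.050000)

(5.6968, -23.2613, -1.8900, 7.0500)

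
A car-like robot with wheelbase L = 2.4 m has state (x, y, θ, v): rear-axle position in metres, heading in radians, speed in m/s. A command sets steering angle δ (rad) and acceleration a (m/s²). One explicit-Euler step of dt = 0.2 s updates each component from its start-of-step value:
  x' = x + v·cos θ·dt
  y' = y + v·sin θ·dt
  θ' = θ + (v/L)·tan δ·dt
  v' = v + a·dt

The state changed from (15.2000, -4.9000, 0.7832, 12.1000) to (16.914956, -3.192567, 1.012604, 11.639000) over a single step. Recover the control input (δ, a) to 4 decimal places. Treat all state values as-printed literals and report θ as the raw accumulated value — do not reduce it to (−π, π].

a = (v'−v)/dt = (-0.461000)/0.2 = -2.3050
Δθ = θ'−θ = 0.229404;  (v·dt/L) = 12.1000·0.2/2.4 = 1.008333
tan δ = Δθ·L/(v·dt) = 0.227508  →  δ = 0.2237

δ = 0.2237, a = -2.3050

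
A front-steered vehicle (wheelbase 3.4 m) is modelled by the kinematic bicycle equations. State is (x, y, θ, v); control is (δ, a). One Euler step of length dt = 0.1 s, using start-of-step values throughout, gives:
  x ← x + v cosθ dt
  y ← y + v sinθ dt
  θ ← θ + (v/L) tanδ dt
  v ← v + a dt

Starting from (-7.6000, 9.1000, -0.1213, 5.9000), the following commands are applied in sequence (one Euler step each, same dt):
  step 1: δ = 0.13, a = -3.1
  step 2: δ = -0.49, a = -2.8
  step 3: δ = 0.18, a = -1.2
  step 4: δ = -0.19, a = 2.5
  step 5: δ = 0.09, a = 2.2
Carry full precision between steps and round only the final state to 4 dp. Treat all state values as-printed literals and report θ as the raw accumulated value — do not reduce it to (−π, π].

after step 1 (δ=0.13, a=-3.1): (-7.014335, 9.028608, -0.098613, 5.590000)
after step 2 (δ=-0.49, a=-2.8): (-6.458051, 8.973573, -0.186309, 5.310000)
after step 3 (δ=0.18, a=-1.2): (-5.936240, 8.875214, -0.157889, 5.190000)
after step 4 (δ=-0.19, a=2.5): (-5.423696, 8.793610, -0.187246, 5.440000)
after step 5 (δ=0.09, a=2.2): (-4.889205, 8.692342, -0.172807, 5.660000)

(-4.8892, 8.6923, -0.1728, 5.6600)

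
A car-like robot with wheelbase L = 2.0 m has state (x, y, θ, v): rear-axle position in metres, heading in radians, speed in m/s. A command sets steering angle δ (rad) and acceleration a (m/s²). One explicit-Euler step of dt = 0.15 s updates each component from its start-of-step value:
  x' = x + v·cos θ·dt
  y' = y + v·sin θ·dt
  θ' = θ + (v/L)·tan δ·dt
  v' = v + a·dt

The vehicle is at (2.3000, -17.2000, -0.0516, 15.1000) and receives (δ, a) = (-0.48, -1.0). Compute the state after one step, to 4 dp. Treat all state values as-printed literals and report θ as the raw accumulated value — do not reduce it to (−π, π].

x' = 2.3000 + 15.1000·cos(-0.0516)·0.15 = 4.5620
y' = -17.2000 + 15.1000·sin(-0.0516)·0.15 = -17.3168
θ' = -0.0516 + (15.1000/2.0)·tan(-0.48)·0.15 = -0.6412
v' = 15.1000 − 1.0000·0.15 = 14.9500

(4.5620, -17.3168, -0.6412, 14.9500)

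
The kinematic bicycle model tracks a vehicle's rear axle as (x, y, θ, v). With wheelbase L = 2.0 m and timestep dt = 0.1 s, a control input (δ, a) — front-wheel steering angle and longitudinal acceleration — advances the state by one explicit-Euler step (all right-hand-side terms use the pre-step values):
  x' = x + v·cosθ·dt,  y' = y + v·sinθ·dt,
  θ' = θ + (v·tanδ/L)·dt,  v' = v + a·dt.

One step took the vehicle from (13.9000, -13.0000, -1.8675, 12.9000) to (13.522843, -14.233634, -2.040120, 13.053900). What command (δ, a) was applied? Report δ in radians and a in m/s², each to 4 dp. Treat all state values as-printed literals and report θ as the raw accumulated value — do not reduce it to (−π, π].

a = (v'−v)/dt = (0.153900)/0.1 = 1.5390
Δθ = θ'−θ = -0.172620;  (v·dt/L) = 12.9000·0.1/2.0 = 0.645000
tan δ = Δθ·L/(v·dt) = -0.267628  →  δ = -0.2615

δ = -0.2615, a = 1.5390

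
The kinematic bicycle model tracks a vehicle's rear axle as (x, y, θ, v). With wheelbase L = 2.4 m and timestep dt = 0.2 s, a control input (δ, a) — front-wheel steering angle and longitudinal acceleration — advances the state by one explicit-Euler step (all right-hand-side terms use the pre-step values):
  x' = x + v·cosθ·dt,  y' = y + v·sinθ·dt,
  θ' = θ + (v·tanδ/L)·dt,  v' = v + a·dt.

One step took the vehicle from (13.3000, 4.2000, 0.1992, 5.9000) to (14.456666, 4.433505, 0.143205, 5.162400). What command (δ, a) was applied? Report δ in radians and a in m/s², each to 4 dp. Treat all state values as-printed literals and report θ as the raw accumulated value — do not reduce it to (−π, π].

δ = -0.1134, a = -3.6880

a = (v'−v)/dt = (-0.737600)/0.2 = -3.6880
Δθ = θ'−θ = -0.055995;  (v·dt/L) = 5.9000·0.2/2.4 = 0.491667
tan δ = Δθ·L/(v·dt) = -0.113888  →  δ = -0.1134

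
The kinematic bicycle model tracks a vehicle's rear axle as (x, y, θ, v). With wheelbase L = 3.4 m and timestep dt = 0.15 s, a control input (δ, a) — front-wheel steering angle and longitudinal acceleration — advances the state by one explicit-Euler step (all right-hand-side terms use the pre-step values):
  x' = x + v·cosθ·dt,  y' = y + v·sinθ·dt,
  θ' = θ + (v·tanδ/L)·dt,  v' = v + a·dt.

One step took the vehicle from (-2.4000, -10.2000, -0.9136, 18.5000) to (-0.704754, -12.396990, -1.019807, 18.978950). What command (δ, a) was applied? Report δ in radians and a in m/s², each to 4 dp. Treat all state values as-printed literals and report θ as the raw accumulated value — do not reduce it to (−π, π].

a = (v'−v)/dt = (0.478950)/0.15 = 3.1930
Δθ = θ'−θ = -0.106207;  (v·dt/L) = 18.5000·0.15/3.4 = 0.816176
tan δ = Δθ·L/(v·dt) = -0.130127  →  δ = -0.1294

δ = -0.1294, a = 3.1930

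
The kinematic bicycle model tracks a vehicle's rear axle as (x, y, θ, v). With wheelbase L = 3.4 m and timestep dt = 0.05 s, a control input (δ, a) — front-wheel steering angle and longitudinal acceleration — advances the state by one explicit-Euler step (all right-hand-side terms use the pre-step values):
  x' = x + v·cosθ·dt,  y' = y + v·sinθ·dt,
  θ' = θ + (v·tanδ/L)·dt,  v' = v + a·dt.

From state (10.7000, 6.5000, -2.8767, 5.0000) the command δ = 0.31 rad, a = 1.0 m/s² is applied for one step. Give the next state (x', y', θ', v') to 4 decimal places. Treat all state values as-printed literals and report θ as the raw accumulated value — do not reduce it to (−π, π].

(10.4587, 6.4345, -2.8531, 5.0500)

x' = 10.7000 + 5.0000·cos(-2.8767)·0.05 = 10.4587
y' = 6.5000 + 5.0000·sin(-2.8767)·0.05 = 6.4345
θ' = -2.8767 + (5.0000/3.4)·tan(0.31)·0.05 = -2.8531
v' = 5.0000 + 1.0000·0.05 = 5.0500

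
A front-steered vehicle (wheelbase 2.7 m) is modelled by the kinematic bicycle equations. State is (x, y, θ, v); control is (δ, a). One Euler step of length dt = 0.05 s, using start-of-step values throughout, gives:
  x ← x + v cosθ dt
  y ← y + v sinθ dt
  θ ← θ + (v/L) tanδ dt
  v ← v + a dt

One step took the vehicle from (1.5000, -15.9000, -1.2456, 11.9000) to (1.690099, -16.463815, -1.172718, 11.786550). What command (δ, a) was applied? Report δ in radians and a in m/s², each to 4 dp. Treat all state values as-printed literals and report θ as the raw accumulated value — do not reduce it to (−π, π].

δ = 0.3194, a = -2.2690

a = (v'−v)/dt = (-0.113450)/0.05 = -2.2690
Δθ = θ'−θ = 0.072882;  (v·dt/L) = 11.9000·0.05/2.7 = 0.220370
tan δ = Δθ·L/(v·dt) = 0.330725  →  δ = 0.3194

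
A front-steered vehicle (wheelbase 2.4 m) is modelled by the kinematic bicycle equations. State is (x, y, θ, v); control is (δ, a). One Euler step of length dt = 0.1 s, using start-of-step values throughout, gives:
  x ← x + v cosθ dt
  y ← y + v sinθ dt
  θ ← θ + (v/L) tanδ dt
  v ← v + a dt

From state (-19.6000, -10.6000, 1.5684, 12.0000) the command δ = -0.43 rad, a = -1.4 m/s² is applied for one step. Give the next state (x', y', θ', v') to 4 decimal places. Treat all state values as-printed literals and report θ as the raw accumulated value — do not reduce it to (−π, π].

(-19.5971, -9.4000, 1.3391, 11.8600)

x' = -19.6000 + 12.0000·cos(1.5684)·0.1 = -19.5971
y' = -10.6000 + 12.0000·sin(1.5684)·0.1 = -9.4000
θ' = 1.5684 + (12.0000/2.4)·tan(-0.43)·0.1 = 1.3391
v' = 12.0000 − 1.4000·0.1 = 11.8600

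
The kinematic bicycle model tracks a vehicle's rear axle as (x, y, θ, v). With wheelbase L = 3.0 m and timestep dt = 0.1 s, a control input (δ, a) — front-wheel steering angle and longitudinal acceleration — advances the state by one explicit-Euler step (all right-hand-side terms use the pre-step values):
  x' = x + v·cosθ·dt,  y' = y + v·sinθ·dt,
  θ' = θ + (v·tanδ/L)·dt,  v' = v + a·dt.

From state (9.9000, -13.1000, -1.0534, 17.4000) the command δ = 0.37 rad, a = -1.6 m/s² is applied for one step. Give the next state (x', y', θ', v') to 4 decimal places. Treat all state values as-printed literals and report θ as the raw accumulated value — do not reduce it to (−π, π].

(10.7606, -14.6123, -0.8284, 17.2400)

x' = 9.9000 + 17.4000·cos(-1.0534)·0.1 = 10.7606
y' = -13.1000 + 17.4000·sin(-1.0534)·0.1 = -14.6123
θ' = -1.0534 + (17.4000/3.0)·tan(0.37)·0.1 = -0.8284
v' = 17.4000 − 1.6000·0.1 = 17.2400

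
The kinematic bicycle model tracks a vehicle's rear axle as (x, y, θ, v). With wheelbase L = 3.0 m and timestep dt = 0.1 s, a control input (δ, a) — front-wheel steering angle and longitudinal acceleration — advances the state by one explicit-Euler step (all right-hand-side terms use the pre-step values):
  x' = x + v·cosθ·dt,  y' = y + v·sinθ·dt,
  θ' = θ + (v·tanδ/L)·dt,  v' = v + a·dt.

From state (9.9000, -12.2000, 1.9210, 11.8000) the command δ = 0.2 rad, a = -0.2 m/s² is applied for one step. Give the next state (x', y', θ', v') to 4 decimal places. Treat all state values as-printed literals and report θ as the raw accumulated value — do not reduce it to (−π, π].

x' = 9.9000 + 11.8000·cos(1.9210)·0.1 = 9.4952
y' = -12.2000 + 11.8000·sin(1.9210)·0.1 = -11.0916
θ' = 1.9210 + (11.8000/3.0)·tan(0.2)·0.1 = 2.0007
v' = 11.8000 − 0.2000·0.1 = 11.7800

(9.4952, -11.0916, 2.0007, 11.7800)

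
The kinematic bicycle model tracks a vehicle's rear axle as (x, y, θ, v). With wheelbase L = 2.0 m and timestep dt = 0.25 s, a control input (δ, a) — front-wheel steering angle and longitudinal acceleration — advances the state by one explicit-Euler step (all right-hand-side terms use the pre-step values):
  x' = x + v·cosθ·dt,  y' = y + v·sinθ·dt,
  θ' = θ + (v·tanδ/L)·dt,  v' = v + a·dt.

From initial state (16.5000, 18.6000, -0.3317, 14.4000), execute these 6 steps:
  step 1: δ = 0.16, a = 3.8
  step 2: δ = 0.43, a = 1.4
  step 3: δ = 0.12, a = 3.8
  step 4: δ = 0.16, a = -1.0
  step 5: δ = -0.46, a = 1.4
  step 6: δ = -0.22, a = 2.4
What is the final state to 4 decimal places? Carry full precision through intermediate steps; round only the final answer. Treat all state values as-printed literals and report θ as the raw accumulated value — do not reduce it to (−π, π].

(32.8556, 29.5127, -0.0726, 17.3500)

after step 1 (δ=0.16, a=3.8): (19.903764, 17.427657, -0.041217, 15.350000)
after step 2 (δ=0.43, a=1.4): (23.738005, 17.269532, 0.838762, 15.700000)
after step 3 (δ=0.12, a=3.8): (26.361413, 20.189011, 1.075399, 16.650000)
after step 4 (δ=0.16, a=-1.0): (28.340187, 23.851095, 1.411270, 16.400000)
after step 5 (δ=-0.46, a=1.4): (28.991474, 27.899035, 0.395600, 16.750000)
after step 6 (δ=-0.22, a=2.4): (32.855554, 29.512739, -0.072603, 17.350000)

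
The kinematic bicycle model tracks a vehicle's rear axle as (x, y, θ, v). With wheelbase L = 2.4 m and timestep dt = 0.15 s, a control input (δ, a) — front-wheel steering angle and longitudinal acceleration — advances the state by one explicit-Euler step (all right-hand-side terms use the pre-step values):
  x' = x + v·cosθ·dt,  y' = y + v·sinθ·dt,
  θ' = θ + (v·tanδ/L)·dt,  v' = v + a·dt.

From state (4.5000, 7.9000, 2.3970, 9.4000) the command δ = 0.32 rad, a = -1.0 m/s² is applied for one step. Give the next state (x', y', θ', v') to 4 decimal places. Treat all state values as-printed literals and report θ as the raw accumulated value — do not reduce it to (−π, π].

(3.4631, 8.8555, 2.5917, 9.2500)

x' = 4.5000 + 9.4000·cos(2.3970)·0.15 = 3.4631
y' = 7.9000 + 9.4000·sin(2.3970)·0.15 = 8.8555
θ' = 2.3970 + (9.4000/2.4)·tan(0.32)·0.15 = 2.5917
v' = 9.4000 − 1.0000·0.15 = 9.2500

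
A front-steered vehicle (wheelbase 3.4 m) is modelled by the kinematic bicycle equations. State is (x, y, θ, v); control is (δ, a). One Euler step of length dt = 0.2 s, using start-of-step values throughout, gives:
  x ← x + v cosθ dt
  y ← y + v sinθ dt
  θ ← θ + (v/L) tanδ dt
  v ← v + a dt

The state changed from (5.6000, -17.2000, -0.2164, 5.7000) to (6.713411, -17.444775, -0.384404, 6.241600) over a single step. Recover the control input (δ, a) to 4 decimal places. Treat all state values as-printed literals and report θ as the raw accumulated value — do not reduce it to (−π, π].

a = (v'−v)/dt = (0.541600)/0.2 = 2.7080
Δθ = θ'−θ = -0.168004;  (v·dt/L) = 5.7000·0.2/3.4 = 0.335294
tan δ = Δθ·L/(v·dt) = -0.501065  →  δ = -0.4645

δ = -0.4645, a = 2.7080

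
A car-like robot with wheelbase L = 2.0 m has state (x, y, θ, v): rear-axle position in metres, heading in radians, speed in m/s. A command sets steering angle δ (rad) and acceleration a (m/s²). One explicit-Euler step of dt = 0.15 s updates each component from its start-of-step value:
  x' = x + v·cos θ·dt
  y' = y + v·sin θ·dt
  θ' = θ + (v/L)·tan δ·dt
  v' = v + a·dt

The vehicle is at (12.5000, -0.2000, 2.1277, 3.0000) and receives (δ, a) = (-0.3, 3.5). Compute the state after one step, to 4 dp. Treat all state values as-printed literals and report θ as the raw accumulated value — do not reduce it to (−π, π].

x' = 12.5000 + 3.0000·cos(2.1277)·0.15 = 12.2621
y' = -0.2000 + 3.0000·sin(2.1277)·0.15 = 0.1820
θ' = 2.1277 + (3.0000/2.0)·tan(-0.3)·0.15 = 2.0581
v' = 3.0000 + 3.5000·0.15 = 3.5250

(12.2621, 0.1820, 2.0581, 3.5250)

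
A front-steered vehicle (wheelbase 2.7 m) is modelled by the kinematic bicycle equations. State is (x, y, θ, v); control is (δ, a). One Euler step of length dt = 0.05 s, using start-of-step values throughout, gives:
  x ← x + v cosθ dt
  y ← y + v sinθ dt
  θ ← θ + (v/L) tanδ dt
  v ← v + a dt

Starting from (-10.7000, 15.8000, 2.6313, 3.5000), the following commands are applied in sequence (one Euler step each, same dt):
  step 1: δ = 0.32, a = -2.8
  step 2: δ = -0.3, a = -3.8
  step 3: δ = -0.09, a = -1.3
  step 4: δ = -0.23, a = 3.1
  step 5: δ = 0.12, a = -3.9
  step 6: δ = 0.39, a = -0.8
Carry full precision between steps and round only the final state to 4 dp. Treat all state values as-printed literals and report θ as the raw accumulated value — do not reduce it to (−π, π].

(-11.5487, 16.2758, 2.6454, 3.0250)

after step 1 (δ=0.32, a=-2.8): (-10.852705, 15.885476, 2.652779, 3.360000)
after step 2 (δ=-0.3, a=-3.8): (-11.001031, 15.964365, 2.633531, 3.170000)
after step 3 (δ=-0.09, a=-1.3): (-11.139511, 16.041473, 2.628234, 3.105000)
after step 4 (δ=-0.23, a=3.1): (-11.274749, 16.117717, 2.614770, 3.260000)
after step 5 (δ=0.12, a=-3.9): (-11.415648, 16.199672, 2.622050, 3.065000)
after step 6 (δ=0.39, a=-0.8): (-11.548676, 16.275758, 2.645381, 3.025000)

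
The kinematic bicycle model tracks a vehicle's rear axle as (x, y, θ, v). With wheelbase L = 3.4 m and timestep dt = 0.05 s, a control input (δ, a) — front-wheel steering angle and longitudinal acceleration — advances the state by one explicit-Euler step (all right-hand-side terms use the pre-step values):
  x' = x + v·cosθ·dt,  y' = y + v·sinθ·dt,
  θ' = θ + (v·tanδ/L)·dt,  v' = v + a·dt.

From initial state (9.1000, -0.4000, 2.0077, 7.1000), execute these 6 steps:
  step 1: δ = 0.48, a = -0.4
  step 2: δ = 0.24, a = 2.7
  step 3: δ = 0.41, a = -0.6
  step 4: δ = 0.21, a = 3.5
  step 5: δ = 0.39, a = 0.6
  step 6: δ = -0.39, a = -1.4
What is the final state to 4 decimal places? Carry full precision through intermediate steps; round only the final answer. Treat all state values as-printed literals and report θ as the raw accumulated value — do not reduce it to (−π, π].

(7.9919, 1.4566, 2.1560, 7.3200)

after step 1 (δ=0.48, a=-0.4): (8.949787, -0.078347, 2.062058, 7.080000)
after step 2 (δ=0.24, a=2.7): (8.782791, 0.233789, 2.087537, 7.215000)
after step 3 (δ=0.41, a=-0.6): (8.604563, 0.547437, 2.133653, 7.185000)
after step 4 (δ=0.21, a=3.5): (8.412866, 0.851267, 2.156174, 7.360000)
after step 5 (δ=0.39, a=0.6): (8.209540, 1.157997, 2.200665, 7.390000)
after step 6 (δ=-0.39, a=-1.4): (7.991891, 1.456591, 2.155993, 7.320000)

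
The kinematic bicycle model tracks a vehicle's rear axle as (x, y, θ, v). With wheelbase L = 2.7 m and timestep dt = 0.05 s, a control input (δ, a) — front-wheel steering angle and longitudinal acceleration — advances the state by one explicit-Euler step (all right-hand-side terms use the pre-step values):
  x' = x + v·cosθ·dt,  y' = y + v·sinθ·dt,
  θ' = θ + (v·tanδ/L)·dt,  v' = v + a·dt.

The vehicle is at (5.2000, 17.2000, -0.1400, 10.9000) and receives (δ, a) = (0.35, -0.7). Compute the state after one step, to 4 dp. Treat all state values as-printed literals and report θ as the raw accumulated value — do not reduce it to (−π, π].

x' = 5.2000 + 10.9000·cos(-0.1400)·0.05 = 5.7397
y' = 17.2000 + 10.9000·sin(-0.1400)·0.05 = 17.1239
θ' = -0.1400 + (10.9000/2.7)·tan(0.35)·0.05 = -0.0663
v' = 10.9000 − 0.7000·0.05 = 10.8650

(5.7397, 17.1239, -0.0663, 10.8650)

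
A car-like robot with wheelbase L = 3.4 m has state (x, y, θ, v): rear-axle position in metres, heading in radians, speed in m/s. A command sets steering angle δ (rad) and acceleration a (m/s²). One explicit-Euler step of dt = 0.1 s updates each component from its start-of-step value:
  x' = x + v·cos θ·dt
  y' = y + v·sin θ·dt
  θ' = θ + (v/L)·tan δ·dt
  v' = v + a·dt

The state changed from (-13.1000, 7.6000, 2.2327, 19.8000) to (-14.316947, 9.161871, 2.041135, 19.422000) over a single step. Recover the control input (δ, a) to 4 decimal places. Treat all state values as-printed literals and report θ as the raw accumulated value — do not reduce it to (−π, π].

a = (v'−v)/dt = (-0.378000)/0.1 = -3.7800
Δθ = θ'−θ = -0.191565;  (v·dt/L) = 19.8000·0.1/3.4 = 0.582353
tan δ = Δθ·L/(v·dt) = -0.328950  →  δ = -0.3178

δ = -0.3178, a = -3.7800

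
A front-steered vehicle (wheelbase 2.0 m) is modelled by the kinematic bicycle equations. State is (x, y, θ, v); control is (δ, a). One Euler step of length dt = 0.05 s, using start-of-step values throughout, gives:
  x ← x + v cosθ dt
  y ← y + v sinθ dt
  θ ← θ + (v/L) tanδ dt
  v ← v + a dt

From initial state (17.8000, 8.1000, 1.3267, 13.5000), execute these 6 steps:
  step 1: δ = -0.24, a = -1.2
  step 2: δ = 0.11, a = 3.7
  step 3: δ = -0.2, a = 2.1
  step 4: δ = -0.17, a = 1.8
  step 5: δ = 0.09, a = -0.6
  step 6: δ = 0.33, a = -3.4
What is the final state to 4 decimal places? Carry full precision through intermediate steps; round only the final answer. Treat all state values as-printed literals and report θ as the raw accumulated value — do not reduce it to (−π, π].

(19.1543, 11.9575, 1.3025, 13.6200)

after step 1 (δ=-0.24, a=-1.2): (17.963134, 8.754990, 1.244108, 13.440000)
after step 2 (δ=0.11, a=3.7): (18.178784, 9.391449, 1.281218, 13.625000)
after step 3 (δ=-0.2, a=2.1): (18.373314, 10.044334, 1.212170, 13.730000)
after step 4 (δ=-0.17, a=1.8): (18.614267, 10.687159, 1.153249, 13.820000)
after step 5 (δ=0.09, a=-0.6): (18.894482, 11.318792, 1.184428, 13.790000)
after step 6 (δ=0.33, a=-3.4): (19.154304, 11.957465, 1.302513, 13.620000)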